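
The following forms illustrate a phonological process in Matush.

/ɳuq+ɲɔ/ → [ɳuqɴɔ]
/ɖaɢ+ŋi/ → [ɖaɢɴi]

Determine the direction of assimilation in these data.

progressive

The segment that alternates is /ɲ/, which surfaces as [ɴ] when adjacent to /q/.
The change palatal → uvular matches the place of the preceding /q/, identifying this as place assimilation.
Checking the remaining alternation: /ŋ/ → [ɴ] after /ɢ/ (velar → uvular, matching uvular) — only place changes, and always toward the preceding segment.
Since the segment that changes follows the conditioning segment, the assimilation is progressive.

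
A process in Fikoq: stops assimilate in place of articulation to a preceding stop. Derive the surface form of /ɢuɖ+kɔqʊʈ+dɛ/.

[ɢuɖʈɔqʊʈɖɛ]

The rule targets /k/ (voiceless velar stop), which sits after the trigger /ɖ/ (retroflex).
The voiceless retroflex stop is [ʈ], so /k/ → [ʈ].
The same rule applies at the second boundary: /d/ → [ɖ] next to /ʈ/.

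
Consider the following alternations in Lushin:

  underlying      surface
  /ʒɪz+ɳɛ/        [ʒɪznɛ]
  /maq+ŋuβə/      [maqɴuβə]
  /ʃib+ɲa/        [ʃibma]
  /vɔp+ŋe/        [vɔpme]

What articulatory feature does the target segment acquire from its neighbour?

The segment that alternates is /ɳ/, which surfaces as [n] when adjacent to /z/.
The change retroflex → alveolar matches the place of the preceding /z/, identifying this as place assimilation.
The other alternating forms pattern the same way: /ŋ/ → [ɴ] after /q/ (velar → uvular, matching uvular); /ɲ/ → [m] after /b/ (palatal → bilabial, matching bilabial); /ŋ/ → [m] after /p/ (velar → bilabial, matching bilabial) — only place changes, and always toward the preceding segment.

place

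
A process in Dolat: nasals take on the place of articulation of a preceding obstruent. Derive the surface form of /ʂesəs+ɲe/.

[ʂesəsne]

/ɲ/ is a voiced palatal nasal. The preceding trigger /s/ is alveolar, so /ɲ/ must become alveolar as well.
A voiced alveolar nasal is [n], so the surface segment is [n].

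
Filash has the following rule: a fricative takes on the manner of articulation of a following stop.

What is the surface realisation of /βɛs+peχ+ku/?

[βɛtpeqku]

The rule targets /s/ (voiceless alveolar fricative), which sits before the trigger /p/ (stop).
A voiceless alveolar stop is [t], so the surface segment is [t].
The same rule applies at the second boundary: /χ/ → [q] next to /k/.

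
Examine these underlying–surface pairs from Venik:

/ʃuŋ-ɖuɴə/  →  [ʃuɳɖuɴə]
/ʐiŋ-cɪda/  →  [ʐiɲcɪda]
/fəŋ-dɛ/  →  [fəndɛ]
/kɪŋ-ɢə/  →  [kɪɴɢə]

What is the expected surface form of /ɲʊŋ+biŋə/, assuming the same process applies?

The data show regressive place assimilation: /ŋ/ → [ɳ] before /ɖ/; /ŋ/ → [ɲ] before /c/; /ŋ/ → [n] before /d/; /ŋ/ → [ɴ] before /ɢ/. In each pair only place changes, matching the following consonant, while manner and voice stay constant.
The rule targets /ŋ/ (voiced velar nasal), which sits before the trigger /b/ (bilabial).
The voiced bilabial nasal is [m], so /ŋ/ → [m].

[ɲʊmbiŋə]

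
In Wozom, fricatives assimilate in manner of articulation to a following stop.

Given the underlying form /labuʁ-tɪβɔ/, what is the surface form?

The rule targets /ʁ/ (voiced uvular fricative), which sits before the trigger /t/ (stop).
Changing only its manner to stop gives [ɢ] — the voiced uvular stop.

[labuɢtɪβɔ]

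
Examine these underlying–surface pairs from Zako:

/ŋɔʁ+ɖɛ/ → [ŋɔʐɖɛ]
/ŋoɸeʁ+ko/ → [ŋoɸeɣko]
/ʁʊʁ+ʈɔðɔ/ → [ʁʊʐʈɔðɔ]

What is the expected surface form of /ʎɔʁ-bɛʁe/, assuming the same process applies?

The data show regressive place assimilation: /ʁ/ → [ʐ] before /ɖ/; /ʁ/ → [ɣ] before /k/; /ʁ/ → [ʐ] before /ʈ/. In each pair only place changes, matching the following consonant, while manner and voice stay constant.
/ʁ/ is a voiced uvular fricative. The following trigger /b/ is bilabial, so /ʁ/ must become bilabial as well.
Changing only its place to bilabial gives [β] — the voiced bilabial fricative.

[ʎɔβbɛʁe]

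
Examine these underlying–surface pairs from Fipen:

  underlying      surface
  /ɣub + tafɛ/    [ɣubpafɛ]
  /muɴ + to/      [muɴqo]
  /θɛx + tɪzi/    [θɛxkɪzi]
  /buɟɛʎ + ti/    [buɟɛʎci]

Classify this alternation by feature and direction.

Underlying /t/ is realised as [p] next to /b/; /b/ itself does not change.
The change alveolar → bilabial matches the place of the preceding /b/, identifying this as place assimilation.
Manner and voice are unchanged, so the assimilation is partial, not total.
The same holds elsewhere in the data: /t/ → [q] after /ɴ/ (alveolar → uvular, matching uvular); /t/ → [k] after /x/ (alveolar → velar, matching velar); /t/ → [c] after /ʎ/ (alveolar → palatal, matching palatal) — only place changes, and always toward the preceding segment.
Since the segment that changes follows the conditioning segment, the assimilation is progressive.

progressive place assimilation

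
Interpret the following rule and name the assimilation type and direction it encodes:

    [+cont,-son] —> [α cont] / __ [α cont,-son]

regressive manner assimilation

The shared variable α links the value of [cont] on the target to that of the neighbouring obstruent. [cont] distinguishes stops from fricatives — a manner-of-articulation feature — so this is manner assimilation.
Since the environment is written after the underscore, the trigger follows the target; the direction is regressive.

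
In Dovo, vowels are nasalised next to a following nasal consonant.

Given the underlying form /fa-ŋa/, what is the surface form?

[fãŋa]

/a/ sits next to the nasal /ŋ/ and is therefore nasalised to [ã].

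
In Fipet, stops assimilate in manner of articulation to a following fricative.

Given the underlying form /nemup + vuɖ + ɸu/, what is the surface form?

/p/ is a voiceless bilabial stop. The following trigger /v/ is a fricative, so /p/ must become a fricative as well.
A voiceless bilabial fricative is [ɸ], so the surface segment is [ɸ].
The same rule applies at the second boundary: /ɖ/ → [ʐ] next to /ɸ/.

[nemuɸvuʐɸu]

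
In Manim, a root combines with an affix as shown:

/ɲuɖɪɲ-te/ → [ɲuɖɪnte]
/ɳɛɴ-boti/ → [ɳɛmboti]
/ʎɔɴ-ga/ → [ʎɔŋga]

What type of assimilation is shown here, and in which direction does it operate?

The segment that alternates is /ɲ/, which surfaces as [n] when adjacent to /t/.
/ɲ/ is palatal while /t/ is alveolar; the output [n] is alveolar, matching the trigger — so the feature that spreads is place.
Manner and voice are unchanged, so the assimilation is partial, not total.
Checking the remaining alternations: /ɴ/ → [m] before /b/ (uvular → bilabial, matching bilabial); /ɴ/ → [ŋ] before /g/ (uvular → velar, matching velar) — only place changes, and always toward the following segment.
The trigger is the following segment, so the direction is regressive (anticipatory).

regressive place assimilation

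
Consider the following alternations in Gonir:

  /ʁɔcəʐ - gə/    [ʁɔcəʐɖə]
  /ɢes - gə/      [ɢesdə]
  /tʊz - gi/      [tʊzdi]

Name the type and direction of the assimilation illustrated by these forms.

progressive place assimilation

Comparing underlying and surface forms, /g/ → [ɖ] is the alternation; the neighbouring /ʐ/ is constant.
The change velar → retroflex matches the place of the preceding /ʐ/, identifying this as place assimilation.
Manner and voice are unchanged, so the assimilation is partial, not total.
Checking the remaining alternations: /g/ → [d] after /s/ (velar → alveolar, matching alveolar); /g/ → [d] after /z/ (velar → alveolar, matching alveolar) — only place changes, and always toward the preceding segment.
Since the segment that changes follows the conditioning segment, the assimilation is progressive.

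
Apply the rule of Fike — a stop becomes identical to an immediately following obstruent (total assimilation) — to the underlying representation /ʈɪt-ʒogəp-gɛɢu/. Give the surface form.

[ʈɪʒʒogəggɛɢu]

/t/ is the segment targeted by the rule; it sits immediately before /ʒ/, so it assimilates completely and surfaces as [ʒ].
At the second juncture, /p/ likewise becomes [g] adjacent to /g/.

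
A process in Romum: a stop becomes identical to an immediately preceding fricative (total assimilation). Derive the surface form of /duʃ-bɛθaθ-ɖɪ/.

[duʃʃɛθaθθɪ]

/b/ is the segment targeted by the rule; it sits immediately after /ʃ/, so it assimilates completely and surfaces as [ʃ].
At the second juncture, /ɖ/ likewise becomes [θ] adjacent to /θ/.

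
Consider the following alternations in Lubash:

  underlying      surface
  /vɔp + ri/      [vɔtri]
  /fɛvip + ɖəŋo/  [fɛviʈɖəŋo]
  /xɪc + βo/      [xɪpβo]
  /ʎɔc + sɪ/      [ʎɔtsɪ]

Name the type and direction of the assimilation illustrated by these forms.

The segment that alternates is /p/, which surfaces as [t] when adjacent to /r/.
The change bilabial → alveolar matches the place of the following /r/, identifying this as place assimilation.
Manner and voice are unchanged, so the assimilation is partial, not total.
Checking the remaining alternations: /p/ → [ʈ] before /ɖ/ (bilabial → retroflex, matching retroflex); /c/ → [p] before /β/ (palatal → bilabial, matching bilabial); /c/ → [t] before /s/ (palatal → alveolar, matching alveolar) — only place changes, and always toward the following segment.
The trigger is the following segment, so the direction is regressive (anticipatory).

regressive place assimilation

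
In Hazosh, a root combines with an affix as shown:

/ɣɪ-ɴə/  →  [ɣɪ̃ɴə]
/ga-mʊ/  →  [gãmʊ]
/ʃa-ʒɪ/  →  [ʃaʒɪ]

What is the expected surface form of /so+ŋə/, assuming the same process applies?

[sõŋə]

The data show regressive nasality assimilation (vowel nasalisation): /ɪ/ → [ɪ̃] before /ɴ/; /a/ → [ã] before /m/ — a vowel is nasalised by an immediately following nasal consonant.
No change occurs in [ʃaʒɪ] because the vowel at the boundary is adjacent to an oral consonant, not a nasal (/a/ next to /ʒ/).
The vowel /o/ is adjacent to the following nasal /ŋ/, so it acquires [+nasal] and surfaces as [õ].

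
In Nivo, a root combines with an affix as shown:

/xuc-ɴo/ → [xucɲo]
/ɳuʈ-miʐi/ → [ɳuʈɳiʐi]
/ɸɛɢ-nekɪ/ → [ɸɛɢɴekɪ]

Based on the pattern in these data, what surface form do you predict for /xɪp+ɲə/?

The data show progressive place assimilation: /ɴ/ → [ɲ] after /c/; /m/ → [ɳ] after /ʈ/; /n/ → [ɴ] after /ɢ/. In each pair only place changes, matching the preceding consonant, while manner and voice stay constant.
The rule targets /ɲ/ (voiced palatal nasal), which sits after the trigger /p/ (bilabial).
The voiced bilabial nasal is [m], so /ɲ/ → [m].

[xɪpmə]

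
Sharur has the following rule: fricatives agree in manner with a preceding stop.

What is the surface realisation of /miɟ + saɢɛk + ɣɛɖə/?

/s/ is a voiceless alveolar fricative. The preceding trigger /ɟ/ is a stop, so /s/ must become a stop as well.
The voiceless alveolar stop is [t], so /s/ → [t].
The same rule applies at the second boundary: /ɣ/ → [g] next to /k/.

[miɟtaɢɛkgɛɖə]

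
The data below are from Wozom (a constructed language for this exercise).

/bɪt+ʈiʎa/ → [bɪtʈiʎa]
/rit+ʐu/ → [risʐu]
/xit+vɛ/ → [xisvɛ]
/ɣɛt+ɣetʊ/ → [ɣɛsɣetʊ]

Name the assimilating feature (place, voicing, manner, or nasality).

Underlying /t/ is realised as [s] next to /ʐ/; /ʐ/ itself does not change.
/t/ is a stop while /ʐ/ is a fricative; the output [s] is a fricative, matching the trigger — so the feature that spreads is manner.
Checking the remaining alternations: /t/ → [s] before /v/ (stop → fricative, matching a fricative); /t/ → [s] before /ɣ/ (stop → fricative, matching a fricative) — only manner changes, and always toward the following segment.
Nothing changes in [bɪtʈiʎa]: there the adjacent consonants already agree in manner (/t/ and /ʈ/ are both stops), so this form is consistent with the same rule.

manner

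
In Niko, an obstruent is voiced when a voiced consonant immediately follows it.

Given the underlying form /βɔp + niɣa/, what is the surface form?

[βɔbniɣa]

/p/ is a voiceless bilabial stop. The following trigger /n/ is voiced, so /p/ must become voiced as well.
The voiced bilabial stop is [b], so /p/ → [b].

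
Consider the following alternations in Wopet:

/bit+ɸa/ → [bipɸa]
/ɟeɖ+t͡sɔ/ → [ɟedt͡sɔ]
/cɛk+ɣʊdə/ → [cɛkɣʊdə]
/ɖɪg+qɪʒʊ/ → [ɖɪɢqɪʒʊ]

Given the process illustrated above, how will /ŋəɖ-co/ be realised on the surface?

[ŋəɟco]

The data show regressive place assimilation: /t/ → [p] before /ɸ/; /ɖ/ → [d] before /t͡s/; /g/ → [ɢ] before /q/. In each pair only place changes, matching the following consonant, while manner and voice stay constant.
No alternation appears in [cɛkɣʊdə]: there the adjacent consonants already agree in place (/k/ and /ɣ/ are both velar), so this form is consistent with the same rule.
/ɖ/ is a voiced retroflex stop. The following trigger /c/ is palatal, so /ɖ/ must become palatal as well.
A voiced palatal stop is [ɟ], so the surface segment is [ɟ].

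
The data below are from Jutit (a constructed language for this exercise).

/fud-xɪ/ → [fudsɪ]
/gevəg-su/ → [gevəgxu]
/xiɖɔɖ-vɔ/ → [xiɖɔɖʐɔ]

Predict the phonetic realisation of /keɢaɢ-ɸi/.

[keɢaɢχi]

The data show progressive place assimilation: /x/ → [s] after /d/; /s/ → [x] after /g/; /v/ → [ʐ] after /ɖ/. In each pair only place changes, matching the preceding consonant, while manner and voice stay constant.
The rule targets /ɸ/ (voiceless bilabial fricative), which sits after the trigger /ɢ/ (uvular).
A voiceless uvular fricative is [χ], so the surface segment is [χ].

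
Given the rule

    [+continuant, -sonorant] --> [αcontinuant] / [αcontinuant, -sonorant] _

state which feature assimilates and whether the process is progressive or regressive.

The rule copies [continuant] (continuancy) from the environment onto the target fricatives; since [±continuant] encodes the stop/fricative manner contrast, the assimilating dimension is manner.
The conditioning segment sits to the left of the focus bar, meaning the trigger precedes the segment that changes — progressive assimilation.

progressive manner assimilation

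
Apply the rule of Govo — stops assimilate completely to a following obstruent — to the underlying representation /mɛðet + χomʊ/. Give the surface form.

/t/ is the segment targeted by the rule; it sits immediately before /χ/, so it assimilates completely and surfaces as [χ].

[mɛðeχχomʊ]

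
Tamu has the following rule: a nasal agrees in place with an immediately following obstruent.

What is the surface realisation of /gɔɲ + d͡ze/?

[gɔnd͡ze]

The rule targets /ɲ/ (voiced palatal nasal), which sits before the trigger /d͡z/ (alveolar).
A voiced alveolar nasal is [n], so the surface segment is [n].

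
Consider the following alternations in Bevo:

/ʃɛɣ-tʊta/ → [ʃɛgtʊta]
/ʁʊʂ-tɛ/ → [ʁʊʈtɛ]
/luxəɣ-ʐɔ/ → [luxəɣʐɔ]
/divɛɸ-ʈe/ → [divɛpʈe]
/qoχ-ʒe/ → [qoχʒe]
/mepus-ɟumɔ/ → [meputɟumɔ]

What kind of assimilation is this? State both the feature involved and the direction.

Comparing underlying and surface forms, /ɣ/ → [g] is the alternation; the neighbouring /t/ is constant.
/ɣ/ is a fricative while /t/ is a stop; the output [g] is a stop, matching the trigger — so the feature that spreads is manner.
Place and voice are unchanged, so the assimilation is partial, not total.
The other alternating forms pattern the same way: /ʂ/ → [ʈ] before /t/ (fricative → stop, matching a stop); /ɸ/ → [p] before /ʈ/ (fricative → stop, matching a stop); /s/ → [t] before /ɟ/ (fricative → stop, matching a stop) — only manner changes, and always toward the following segment.
No alternation appears in [luxəɣʐɔ], [qoχʒe]: there the adjacent consonants already agree in manner (/ɣ/ and /ʐ/ are both fricatives; /χ/ and /ʒ/ are both fricatives), so these forms are consistent with the same rule.
Since the segment that changes precedes the conditioning segment, the assimilation is regressive.

regressive manner assimilation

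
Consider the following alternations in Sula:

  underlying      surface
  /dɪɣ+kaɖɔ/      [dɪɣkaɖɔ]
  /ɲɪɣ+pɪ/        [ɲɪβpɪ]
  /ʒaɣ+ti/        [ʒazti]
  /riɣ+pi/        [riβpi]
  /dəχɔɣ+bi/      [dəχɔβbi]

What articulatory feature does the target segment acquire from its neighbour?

Underlying /ɣ/ is realised as [β] next to /p/; /p/ itself does not change.
/ɣ/ is velar while /p/ is bilabial; the output [β] is bilabial, matching the trigger — so the feature that spreads is place.
The same holds elsewhere in the data: /ɣ/ → [z] before /t/ (velar → alveolar, matching alveolar); /ɣ/ → [β] before /b/ (velar → bilabial, matching bilabial) — only place changes, and always toward the following segment.
Nothing changes in [dɪɣkaɖɔ]: there the adjacent consonants already agree in place (/ɣ/ and /k/ are both velar), so this form is consistent with the same rule.

place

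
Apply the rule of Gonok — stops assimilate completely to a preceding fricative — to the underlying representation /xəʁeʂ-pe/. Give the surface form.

[xəʁeʂʂe]

/p/ is the segment targeted by the rule; it sits immediately after /ʂ/, so it assimilates completely and surfaces as [ʂ].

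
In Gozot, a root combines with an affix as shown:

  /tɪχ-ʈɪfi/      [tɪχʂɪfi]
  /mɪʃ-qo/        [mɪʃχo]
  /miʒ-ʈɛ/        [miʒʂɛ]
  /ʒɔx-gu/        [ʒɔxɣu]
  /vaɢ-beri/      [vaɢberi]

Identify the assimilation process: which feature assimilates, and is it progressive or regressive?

The segment that alternates is /ʈ/, which surfaces as [ʂ] when adjacent to /χ/.
/ʈ/ is a stop while /χ/ is a fricative; the output [ʂ] is a fricative, matching the trigger — so the feature that spreads is manner.
Place and voice are unchanged, so the assimilation is partial, not total.
The other alternating forms pattern the same way: /q/ → [χ] after /ʃ/ (stop → fricative, matching a fricative); /ʈ/ → [ʂ] after /ʒ/ (stop → fricative, matching a fricative); /g/ → [ɣ] after /x/ (stop → fricative, matching a fricative) — only manner changes, and always toward the preceding segment.
Nothing changes in [vaɢberi]: there the adjacent consonants already agree in manner (/b/ and /ɢ/ are both stops), so this form is consistent with the same rule.
The trigger is the preceding segment, so the direction is progressive (perseverative).

progressive manner assimilation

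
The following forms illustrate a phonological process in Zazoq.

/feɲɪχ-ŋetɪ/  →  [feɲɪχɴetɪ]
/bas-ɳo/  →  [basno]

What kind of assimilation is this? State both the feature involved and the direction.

progressive place assimilation

Comparing underlying and surface forms, /ŋ/ → [ɴ] is the alternation; the neighbouring /χ/ is constant.
The change velar → uvular matches the place of the preceding /χ/, identifying this as place assimilation.
Manner and voice are unchanged, so the assimilation is partial, not total.
Checking the remaining alternation: /ɳ/ → [n] after /s/ (retroflex → alveolar, matching alveolar) — only place changes, and always toward the preceding segment.
The trigger is the preceding segment, so the direction is progressive (perseverative).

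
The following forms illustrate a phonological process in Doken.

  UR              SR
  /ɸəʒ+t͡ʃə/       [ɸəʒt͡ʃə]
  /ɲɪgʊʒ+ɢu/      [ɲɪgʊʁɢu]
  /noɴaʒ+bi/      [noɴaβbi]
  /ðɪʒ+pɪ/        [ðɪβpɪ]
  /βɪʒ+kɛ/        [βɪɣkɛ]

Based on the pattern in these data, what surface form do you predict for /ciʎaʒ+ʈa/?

The data show regressive place assimilation: /ʒ/ → [ʁ] before /ɢ/; /ʒ/ → [β] before /b/; /ʒ/ → [β] before /p/; /ʒ/ → [ɣ] before /k/. In each pair only place changes, matching the following consonant, while manner and voice stay constant.
No alternation appears in [ɸəʒt͡ʃə]: there the adjacent consonants already agree in place (/ʒ/ and /t͡ʃ/ are both postalveolar), so this form is consistent with the same rule.
/ʒ/ is a voiced postalveolar fricative. The following trigger /ʈ/ is retroflex, so /ʒ/ must become retroflex as well.
A voiced retroflex fricative is [ʐ], so the surface segment is [ʐ].

[ciʎaʐʈa]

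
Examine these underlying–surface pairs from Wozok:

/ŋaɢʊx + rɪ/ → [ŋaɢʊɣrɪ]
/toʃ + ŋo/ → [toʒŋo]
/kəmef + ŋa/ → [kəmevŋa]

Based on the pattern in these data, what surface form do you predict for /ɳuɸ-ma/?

The data show regressive voicing assimilation: /x/ → [ɣ] before /r/; /ʃ/ → [ʒ] before /ŋ/; /f/ → [v] before /ŋ/. In each pair only voicing changes, matching the following consonant, while place and manner stay constant.
The rule targets /ɸ/ (voiceless bilabial fricative), which sits before the trigger /m/ (voiced).
Changing only its voicing to voiced gives [β] — the voiced bilabial fricative.

[ɳuβma]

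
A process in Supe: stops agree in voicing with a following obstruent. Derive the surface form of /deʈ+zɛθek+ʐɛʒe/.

[deɖzɛθegʐɛʒe]

/ʈ/ is a voiceless retroflex stop. The following trigger /z/ is voiced, so /ʈ/ must become voiced as well.
A voiced retroflex stop is [ɖ], so the surface segment is [ɖ].
The same rule applies at the second boundary: /k/ → [g] next to /ʐ/.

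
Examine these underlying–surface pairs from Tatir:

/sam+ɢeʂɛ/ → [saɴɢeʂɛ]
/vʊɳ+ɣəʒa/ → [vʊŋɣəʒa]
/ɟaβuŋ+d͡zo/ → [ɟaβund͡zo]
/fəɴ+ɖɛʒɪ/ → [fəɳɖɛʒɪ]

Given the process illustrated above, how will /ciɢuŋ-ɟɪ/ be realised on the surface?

[ciɢuɲɟɪ]

The data show regressive place assimilation: /m/ → [ɴ] before /ɢ/; /ɳ/ → [ŋ] before /ɣ/; /ŋ/ → [n] before /d͡z/; /ɴ/ → [ɳ] before /ɖ/. In each pair only place changes, matching the following consonant, while manner and voice stay constant.
The rule targets /ŋ/ (voiced velar nasal), which sits before the trigger /ɟ/ (palatal).
Changing only its place to palatal gives [ɲ] — the voiced palatal nasal.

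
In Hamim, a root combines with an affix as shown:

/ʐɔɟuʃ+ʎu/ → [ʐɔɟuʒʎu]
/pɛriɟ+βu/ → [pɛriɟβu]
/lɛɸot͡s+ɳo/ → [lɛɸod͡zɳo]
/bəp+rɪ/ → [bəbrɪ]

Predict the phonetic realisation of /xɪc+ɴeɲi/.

[xɪɟɴeɲi]

The data show regressive voicing assimilation: /ʃ/ → [ʒ] before /ʎ/; /t͡s/ → [d͡z] before /ɳ/; /p/ → [b] before /r/. In each pair only voicing changes, matching the following consonant, while place and manner stay constant.
Nothing changes in [pɛriɟβu]: there the adjacent consonants already agree in voicing (/ɟ/ and /β/ are both voiced), so this form is consistent with the same rule.
/c/ is a voiceless palatal stop. The following trigger /ɴ/ is voiced, so /c/ must become voiced as well.
The voiced palatal stop is [ɟ], so /c/ → [ɟ].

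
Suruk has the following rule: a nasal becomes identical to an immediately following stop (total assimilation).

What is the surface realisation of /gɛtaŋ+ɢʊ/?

/ŋ/ is the segment targeted by the rule; it sits immediately before /ɢ/, so it assimilates completely and surfaces as [ɢ].

[gɛtaɢɢʊ]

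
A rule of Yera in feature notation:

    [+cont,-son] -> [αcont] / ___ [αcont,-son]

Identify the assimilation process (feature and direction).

The rule copies [cont] (continuancy) from the environment onto the target fricatives; since [±cont] encodes the stop/fricative manner contrast, the assimilating dimension is manner.
Since the environment is written after the underscore, the trigger follows the target; the direction is regressive.

regressive manner assimilation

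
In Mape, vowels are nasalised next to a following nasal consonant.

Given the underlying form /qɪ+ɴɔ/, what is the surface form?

[qɪ̃ɴɔ]

The vowel /ɪ/ is adjacent to the following nasal /ɴ/, so it acquires [+nasal] and surfaces as [ɪ̃].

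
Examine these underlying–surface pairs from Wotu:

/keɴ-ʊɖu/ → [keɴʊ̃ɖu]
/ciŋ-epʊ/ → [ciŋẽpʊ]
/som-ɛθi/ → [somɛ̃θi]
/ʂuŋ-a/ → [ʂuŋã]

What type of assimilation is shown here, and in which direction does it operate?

The vowel /ʊ/ surfaces as nasalised [ʊ̃] next to the preceding nasal /ɴ/ — it has acquired the [+nasal] feature of its neighbour.
Likewise in the remaining data: /e/ → [ẽ] after /ŋ/; /ɛ/ → [ɛ̃] after /m/; /a/ → [ã] after /ŋ/ — each time a vowel is nasalised next to a preceding nasal.
Because the conditioning nasal is to the left of the vowel that changes, the process is progressive (perseverative).

progressive nasality assimilation (vowel nasalisation)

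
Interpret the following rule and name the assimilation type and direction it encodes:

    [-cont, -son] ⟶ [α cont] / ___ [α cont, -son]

The rule copies [cont] (continuancy) from the environment onto the target stops; since [±cont] encodes the stop/fricative manner contrast, the assimilating dimension is manner.
The conditioning segment sits to the right of the focus bar, meaning the trigger follows the segment that changes — regressive assimilation.

regressive manner assimilation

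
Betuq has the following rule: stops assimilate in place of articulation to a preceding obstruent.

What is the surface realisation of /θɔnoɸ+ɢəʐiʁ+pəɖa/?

The rule targets /ɢ/ (voiced uvular stop), which sits after the trigger /ɸ/ (bilabial).
Changing only its place to bilabial gives [b] — the voiced bilabial stop.
At the second juncture, /p/ likewise becomes [q] adjacent to /ʁ/.

[θɔnoɸbəʐiʁqəɖa]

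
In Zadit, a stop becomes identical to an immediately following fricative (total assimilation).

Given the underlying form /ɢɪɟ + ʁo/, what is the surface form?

/ɟ/ is the segment targeted by the rule; it sits immediately before /ʁ/, so it assimilates completely and surfaces as [ʁ].

[ɢɪʁʁo]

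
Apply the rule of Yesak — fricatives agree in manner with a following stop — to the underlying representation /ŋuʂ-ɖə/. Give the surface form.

[ŋuʈɖə]

/ʂ/ is a voiceless retroflex fricative. The following trigger /ɖ/ is a stop, so /ʂ/ must become a stop as well.
Changing only its manner to stop gives [ʈ] — the voiceless retroflex stop.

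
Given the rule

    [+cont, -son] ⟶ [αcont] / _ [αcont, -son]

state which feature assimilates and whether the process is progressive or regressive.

The rule copies [cont] (continuancy) from the environment onto the target fricatives; since [±cont] encodes the stop/fricative manner contrast, the assimilating dimension is manner.
Since the environment is written after the underscore, the trigger follows the target; the direction is regressive.

regressive manner assimilation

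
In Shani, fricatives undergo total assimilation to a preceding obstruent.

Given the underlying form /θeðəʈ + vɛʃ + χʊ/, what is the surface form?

/v/ is the segment targeted by the rule; it sits immediately after /ʈ/, so it assimilates completely and surfaces as [ʈ].
At the second juncture, /χ/ likewise becomes [ʃ] adjacent to /ʃ/.

[θeðəʈʈɛʃʃʊ]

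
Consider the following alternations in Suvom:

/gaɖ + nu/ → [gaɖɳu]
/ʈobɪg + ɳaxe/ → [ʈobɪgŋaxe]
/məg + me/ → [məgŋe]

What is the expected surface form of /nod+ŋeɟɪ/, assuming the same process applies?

[nodneɟɪ]

The data show progressive place assimilation: /n/ → [ɳ] after /ɖ/; /ɳ/ → [ŋ] after /g/; /m/ → [ŋ] after /g/. In each pair only place changes, matching the preceding consonant, while manner and voice stay constant.
The rule targets /ŋ/ (voiced velar nasal), which sits after the trigger /d/ (alveolar).
A voiced alveolar nasal is [n], so the surface segment is [n].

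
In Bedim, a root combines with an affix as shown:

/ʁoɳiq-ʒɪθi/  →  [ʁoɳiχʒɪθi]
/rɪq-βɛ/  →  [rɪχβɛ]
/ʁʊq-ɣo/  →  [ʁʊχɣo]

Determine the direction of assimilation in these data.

Underlying /q/ is realised as [χ] next to /ʒ/; /ʒ/ itself does not change.
The change stop → fricative matches the manner of the following /ʒ/, identifying this as manner assimilation.
The other alternating forms pattern the same way: /q/ → [χ] before /β/ (stop → fricative, matching a fricative); /q/ → [χ] before /ɣ/ (stop → fricative, matching a fricative) — only manner changes, and always toward the following segment.
The trigger is the following segment, so the direction is regressive (anticipatory).

regressive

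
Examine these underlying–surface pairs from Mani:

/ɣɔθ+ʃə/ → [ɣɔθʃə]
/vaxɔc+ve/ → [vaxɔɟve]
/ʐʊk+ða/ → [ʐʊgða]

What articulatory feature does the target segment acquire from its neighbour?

voicing

Underlying /c/ is realised as [ɟ] next to /v/; /v/ itself does not change.
/c/ is voiceless while /v/ is voiced; the output [ɟ] is voiced, matching the trigger — so the feature that spreads is voicing.
Checking the remaining alternation: /k/ → [g] before /ð/ (voiceless → voiced, matching voiced) — only voicing changes, and always toward the following segment.
No alternation appears in [ɣɔθʃə]: there the adjacent consonants already agree in voicing (/θ/ and /ʃ/ are both voiceless), so this form is consistent with the same rule.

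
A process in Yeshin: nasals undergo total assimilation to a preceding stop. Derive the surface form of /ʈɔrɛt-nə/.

[ʈɔrɛttə]

/n/ is the segment targeted by the rule; it sits immediately after /t/, so it assimilates completely and surfaces as [t].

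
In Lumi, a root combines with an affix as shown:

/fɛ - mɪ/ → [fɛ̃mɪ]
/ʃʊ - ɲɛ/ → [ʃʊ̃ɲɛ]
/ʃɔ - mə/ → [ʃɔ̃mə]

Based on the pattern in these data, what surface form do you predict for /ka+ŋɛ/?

The data show regressive nasality assimilation (vowel nasalisation): /ɛ/ → [ɛ̃] before /m/; /ʊ/ → [ʊ̃] before /ɲ/; /ɔ/ → [ɔ̃] before /m/ — a vowel is nasalised by an immediately following nasal consonant.
The vowel /a/ is adjacent to the following nasal /ŋ/, so it acquires [+nasal] and surfaces as [ã].

[kãŋɛ]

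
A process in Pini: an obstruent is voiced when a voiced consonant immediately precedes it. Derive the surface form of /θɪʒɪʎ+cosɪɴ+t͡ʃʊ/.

The rule targets /c/ (voiceless palatal stop), which sits after the trigger /ʎ/ (voiced).
A voiced palatal stop is [ɟ], so the surface segment is [ɟ].
The same rule applies at the second boundary: /t͡ʃ/ → [d͡ʒ] next to /ɴ/.

[θɪʒɪʎɟosɪɴd͡ʒʊ]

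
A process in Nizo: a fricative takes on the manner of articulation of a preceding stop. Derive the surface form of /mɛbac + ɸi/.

The rule targets /ɸ/ (voiceless bilabial fricative), which sits after the trigger /c/ (stop).
A voiceless bilabial stop is [p], so the surface segment is [p].

[mɛbacpi]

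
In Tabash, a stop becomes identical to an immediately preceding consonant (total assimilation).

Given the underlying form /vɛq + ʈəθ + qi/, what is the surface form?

/ʈ/ is the segment targeted by the rule; it sits immediately after /q/, so it assimilates completely and surfaces as [q].
The same rule applies at the second boundary: /q/ → [θ] next to /θ/.

[vɛqqəθθi]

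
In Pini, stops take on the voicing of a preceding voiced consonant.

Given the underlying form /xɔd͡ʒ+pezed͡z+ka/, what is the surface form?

[xɔd͡ʒbezed͡zga]

The rule targets /p/ (voiceless bilabial stop), which sits after the trigger /d͡ʒ/ (voiced).
The voiced bilabial stop is [b], so /p/ → [b].
The same rule applies at the second boundary: /k/ → [g] next to /d͡z/.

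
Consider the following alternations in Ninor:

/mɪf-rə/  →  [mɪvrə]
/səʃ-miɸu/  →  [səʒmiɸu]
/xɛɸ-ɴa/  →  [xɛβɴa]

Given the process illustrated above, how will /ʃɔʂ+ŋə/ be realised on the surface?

[ʃɔʐŋə]

The data show regressive voicing assimilation: /f/ → [v] before /r/; /ʃ/ → [ʒ] before /m/; /ɸ/ → [β] before /ɴ/. In each pair only voicing changes, matching the following consonant, while place and manner stay constant.
The rule targets /ʂ/ (voiceless retroflex fricative), which sits before the trigger /ŋ/ (voiced).
The voiced retroflex fricative is [ʐ], so /ʂ/ → [ʐ].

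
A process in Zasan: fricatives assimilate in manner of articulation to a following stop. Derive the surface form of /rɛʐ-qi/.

The rule targets /ʐ/ (voiced retroflex fricative), which sits before the trigger /q/ (stop).
The voiced retroflex stop is [ɖ], so /ʐ/ → [ɖ].

[rɛɖqi]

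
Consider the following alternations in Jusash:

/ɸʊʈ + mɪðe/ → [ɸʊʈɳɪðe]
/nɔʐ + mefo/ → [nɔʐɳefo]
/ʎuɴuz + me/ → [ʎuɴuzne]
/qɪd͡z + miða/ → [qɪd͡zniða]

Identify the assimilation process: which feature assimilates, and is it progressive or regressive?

The segment that alternates is /m/, which surfaces as [ɳ] when adjacent to /ʈ/.
/m/ is bilabial while /ʈ/ is retroflex; the output [ɳ] is retroflex, matching the trigger — so the feature that spreads is place.
Manner and voice are unchanged, so the assimilation is partial, not total.
The other alternating forms pattern the same way: /m/ → [ɳ] after /ʐ/ (bilabial → retroflex, matching retroflex); /m/ → [n] after /z/ (bilabial → alveolar, matching alveolar); /m/ → [n] after /d͡z/ (bilabial → alveolar, matching alveolar) — only place changes, and always toward the preceding segment.
Since the segment that changes follows the conditioning segment, the assimilation is progressive.

progressive place assimilation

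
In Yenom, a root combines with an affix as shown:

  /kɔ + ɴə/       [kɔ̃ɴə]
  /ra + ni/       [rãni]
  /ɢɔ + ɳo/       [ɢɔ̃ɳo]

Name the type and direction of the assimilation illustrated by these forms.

The vowel /ɔ/ surfaces as nasalised [ɔ̃] next to the following nasal /ɴ/ — it has acquired the [+nasal] feature of its neighbour.
Likewise in the remaining data: /a/ → [ã] before /n/; /ɔ/ → [ɔ̃] before /ɳ/ — each time a vowel is nasalised next to a following nasal.
Because the conditioning nasal is to the right of the vowel that changes, the process is regressive (anticipatory).

regressive nasality assimilation (vowel nasalisation)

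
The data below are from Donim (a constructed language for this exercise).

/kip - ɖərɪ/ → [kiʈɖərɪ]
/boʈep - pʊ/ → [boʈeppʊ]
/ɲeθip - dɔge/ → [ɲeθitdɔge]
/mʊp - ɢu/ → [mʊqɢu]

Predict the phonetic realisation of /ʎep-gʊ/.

The data show regressive place assimilation: /p/ → [ʈ] before /ɖ/; /p/ → [t] before /d/; /p/ → [q] before /ɢ/. In each pair only place changes, matching the following consonant, while manner and voice stay constant.
No alternation appears in [boʈeppʊ]: there the adjacent consonants already agree in place (/p/ and /p/ are both bilabial), so this form is consistent with the same rule.
The rule targets /p/ (voiceless bilabial stop), which sits before the trigger /g/ (velar).
The voiceless velar stop is [k], so /p/ → [k].

[ʎekgʊ]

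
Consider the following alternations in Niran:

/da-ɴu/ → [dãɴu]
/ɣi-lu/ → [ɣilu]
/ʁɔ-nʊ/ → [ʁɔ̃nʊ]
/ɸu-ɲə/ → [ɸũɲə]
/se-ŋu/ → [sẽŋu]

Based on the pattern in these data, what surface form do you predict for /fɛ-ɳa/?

[fɛ̃ɳa]

The data show regressive nasality assimilation (vowel nasalisation): /a/ → [ã] before /ɴ/; /ɔ/ → [ɔ̃] before /n/; /u/ → [ũ] before /ɲ/; /e/ → [ẽ] before /ŋ/ — a vowel is nasalised by an immediately following nasal consonant.
No change occurs in [ɣilu] because the vowel at the boundary is adjacent to an oral consonant, not a nasal (/i/ next to /l/).
/ɛ/ sits next to the nasal /ɳ/ and is therefore nasalised to [ɛ̃].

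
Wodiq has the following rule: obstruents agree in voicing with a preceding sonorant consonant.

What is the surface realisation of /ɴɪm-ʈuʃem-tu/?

/ʈ/ is a voiceless retroflex stop. The preceding trigger /m/ is voiced, so /ʈ/ must become voiced as well.
Changing only its voicing to voiced gives [ɖ] — the voiced retroflex stop.
At the second juncture, /t/ likewise becomes [d] adjacent to /m/.

[ɴɪmɖuʃemdu]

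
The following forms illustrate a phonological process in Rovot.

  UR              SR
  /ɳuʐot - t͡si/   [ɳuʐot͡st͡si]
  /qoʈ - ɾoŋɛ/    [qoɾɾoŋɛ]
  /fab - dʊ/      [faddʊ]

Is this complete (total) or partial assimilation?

total assimilation

The segment that alternates is /ʈ/, which surfaces as [ɾ] when adjacent to /ɾ/.
The output [ɾ] is identical to the trigger /ɾ/ — every feature (place, manner, voicing) has been copied — so this is total assimilation.
The remaining alternations confirm this: /t/ → [t͡s] before /t͡s/; /b/ → [d] before /d/ — in each case the output is a copy of the following consonant.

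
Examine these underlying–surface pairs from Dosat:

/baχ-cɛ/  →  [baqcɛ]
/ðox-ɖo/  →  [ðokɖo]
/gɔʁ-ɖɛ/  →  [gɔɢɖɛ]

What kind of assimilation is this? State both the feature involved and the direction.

regressive manner assimilation

Comparing underlying and surface forms, /χ/ → [q] is the alternation; the neighbouring /c/ is constant.
The change fricative → stop matches the manner of the following /c/, identifying this as manner assimilation.
Place and voice are unchanged, so the assimilation is partial, not total.
Checking the remaining alternations: /x/ → [k] before /ɖ/ (fricative → stop, matching a stop); /ʁ/ → [ɢ] before /ɖ/ (fricative → stop, matching a stop) — only manner changes, and always toward the following segment.
The trigger is the following segment, so the direction is regressive (anticipatory).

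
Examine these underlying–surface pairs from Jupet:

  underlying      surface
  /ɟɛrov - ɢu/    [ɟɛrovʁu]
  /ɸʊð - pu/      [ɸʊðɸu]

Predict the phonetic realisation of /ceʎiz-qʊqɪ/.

The data show progressive manner assimilation: /ɢ/ → [ʁ] after /v/; /p/ → [ɸ] after /ð/. In each pair only manner changes, matching the preceding consonant, while place and voice stay constant.
/q/ is a voiceless uvular stop. The preceding trigger /z/ is a fricative, so /q/ must become a fricative as well.
Changing only its manner to fricative gives [χ] — the voiceless uvular fricative.

[ceʎizχʊqɪ]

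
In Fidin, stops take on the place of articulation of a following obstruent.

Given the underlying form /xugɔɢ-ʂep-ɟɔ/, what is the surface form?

/ɢ/ is a voiced uvular stop. The following trigger /ʂ/ is retroflex, so /ɢ/ must become retroflex as well.
Changing only its place to retroflex gives [ɖ] — the voiced retroflex stop.
At the second juncture, /p/ likewise becomes [c] adjacent to /ɟ/.

[xugɔɖʂecɟɔ]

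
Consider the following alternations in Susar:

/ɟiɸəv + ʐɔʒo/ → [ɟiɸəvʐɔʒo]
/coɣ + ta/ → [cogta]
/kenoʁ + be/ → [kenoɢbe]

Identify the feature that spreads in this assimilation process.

manner

Comparing underlying and surface forms, /ɣ/ → [g] is the alternation; the neighbouring /t/ is constant.
/ɣ/ is a fricative while /t/ is a stop; the output [g] is a stop, matching the trigger — so the feature that spreads is manner.
Checking the remaining alternation: /ʁ/ → [ɢ] before /b/ (fricative → stop, matching a stop) — only manner changes, and always toward the following segment.
No alternation appears in [ɟiɸəvʐɔʒo]: there the adjacent consonants already agree in manner (/v/ and /ʐ/ are both fricatives), so this form is consistent with the same rule.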